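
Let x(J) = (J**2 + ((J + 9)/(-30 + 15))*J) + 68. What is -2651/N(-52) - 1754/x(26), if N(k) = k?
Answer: 2580463/53300 ≈ 48.414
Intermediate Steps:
x(J) = 68 + J**2 + J*(-3/5 - J/15) (x(J) = (J**2 + ((9 + J)/(-15))*J) + 68 = (J**2 + ((9 + J)*(-1/15))*J) + 68 = (J**2 + (-3/5 - J/15)*J) + 68 = (J**2 + J*(-3/5 - J/15)) + 68 = 68 + J**2 + J*(-3/5 - J/15))
-2651/N(-52) - 1754/x(26) = -2651/(-52) - 1754/(68 - 3/5*26 + (14/15)*26**2) = -2651*(-1/52) - 1754/(68 - 78/5 + (14/15)*676) = 2651/52 - 1754/(68 - 78/5 + 9464/15) = 2651/52 - 1754/2050/3 = 2651/52 - 1754*3/2050 = 2651/52 - 2631/1025 = 2580463/53300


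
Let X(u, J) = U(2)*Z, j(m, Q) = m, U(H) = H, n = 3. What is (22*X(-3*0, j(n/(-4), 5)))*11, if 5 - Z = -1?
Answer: 2904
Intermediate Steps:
Z = 6 (Z = 5 - 1*(-1) = 5 + 1 = 6)
X(u, J) = 12 (X(u, J) = 2*6 = 12)
(22*X(-3*0, j(n/(-4), 5)))*11 = (22*12)*11 = 264*11 = 2904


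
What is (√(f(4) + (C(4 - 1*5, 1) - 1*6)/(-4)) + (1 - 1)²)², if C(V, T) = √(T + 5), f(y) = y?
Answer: 11/2 - √6/4 ≈ 4.8876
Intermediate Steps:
C(V, T) = √(5 + T)
(√(f(4) + (C(4 - 1*5, 1) - 1*6)/(-4)) + (1 - 1)²)² = (√(4 + (√(5 + 1) - 1*6)/(-4)) + (1 - 1)²)² = (√(4 + (√6 - 6)*(-¼)) + 0²)² = (√(4 + (-6 + √6)*(-¼)) + 0)² = (√(4 + (3/2 - √6/4)) + 0)² = (√(11/2 - √6/4) + 0)² = (√(11/2 - √6/4))² = 11/2 - √6/4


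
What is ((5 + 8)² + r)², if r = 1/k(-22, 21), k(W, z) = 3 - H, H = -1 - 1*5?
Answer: 2316484/81 ≈ 28599.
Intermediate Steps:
H = -6 (H = -1 - 5 = -6)
k(W, z) = 9 (k(W, z) = 3 - 1*(-6) = 3 + 6 = 9)
r = ⅑ (r = 1/9 = ⅑ ≈ 0.11111)
((5 + 8)² + r)² = ((5 + 8)² + ⅑)² = (13² + ⅑)² = (169 + ⅑)² = (1522/9)² = 2316484/81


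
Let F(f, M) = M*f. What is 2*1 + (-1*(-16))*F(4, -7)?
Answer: -446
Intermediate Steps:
2*1 + (-1*(-16))*F(4, -7) = 2*1 + (-1*(-16))*(-7*4) = 2 + 16*(-28) = 2 - 448 = -446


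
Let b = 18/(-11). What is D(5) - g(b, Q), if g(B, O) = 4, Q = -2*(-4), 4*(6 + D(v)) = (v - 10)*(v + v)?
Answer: -45/2 ≈ -22.500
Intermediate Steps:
D(v) = -6 + v*(-10 + v)/2 (D(v) = -6 + ((v - 10)*(v + v))/4 = -6 + ((-10 + v)*(2*v))/4 = -6 + (2*v*(-10 + v))/4 = -6 + v*(-10 + v)/2)
b = -18/11 (b = 18*(-1/11) = -18/11 ≈ -1.6364)
Q = 8
D(5) - g(b, Q) = (-6 + (1/2)*5**2 - 5*5) - 1*4 = (-6 + (1/2)*25 - 25) - 4 = (-6 + 25/2 - 25) - 4 = -37/2 - 4 = -45/2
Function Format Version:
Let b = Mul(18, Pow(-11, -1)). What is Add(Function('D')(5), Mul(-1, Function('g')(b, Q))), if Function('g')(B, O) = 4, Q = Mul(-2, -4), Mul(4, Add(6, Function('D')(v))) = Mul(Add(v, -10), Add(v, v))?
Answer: Rational(-45, 2) ≈ -22.500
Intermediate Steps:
Function('D')(v) = Add(-6, Mul(Rational(1, 2), v, Add(-10, v))) (Function('D')(v) = Add(-6, Mul(Rational(1, 4), Mul(Add(v, -10), Add(v, v)))) = Add(-6, Mul(Rational(1, 4), Mul(Add(-10, v), Mul(2, v)))) = Add(-6, Mul(Rational(1, 4), Mul(2, v, Add(-10, v)))) = Add(-6, Mul(Rational(1, 2), v, Add(-10, v))))
b = Rational(-18, 11) (b = Mul(18, Rational(-1, 11)) = Rational(-18, 11) ≈ -1.6364)
Q = 8
Add(Function('D')(5), Mul(-1, Function('g')(b, Q))) = Add(Add(-6, Mul(Rational(1, 2), Pow(5, 2)), Mul(-5, 5)), Mul(-1, 4)) = Add(Add(-6, Mul(Rational(1, 2), 25), -25), -4) = Add(Add(-6, Rational(25, 2), -25), -4) = Add(Rational(-37, 2), -4) = Rational(-45, 2)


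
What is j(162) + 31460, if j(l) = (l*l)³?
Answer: 18075490366244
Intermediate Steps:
j(l) = l⁶ (j(l) = (l²)³ = l⁶)
j(162) + 31460 = 162⁶ + 31460 = 18075490334784 + 31460 = 18075490366244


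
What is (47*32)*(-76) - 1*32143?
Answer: -146447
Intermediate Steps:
(47*32)*(-76) - 1*32143 = 1504*(-76) - 32143 = -114304 - 32143 = -146447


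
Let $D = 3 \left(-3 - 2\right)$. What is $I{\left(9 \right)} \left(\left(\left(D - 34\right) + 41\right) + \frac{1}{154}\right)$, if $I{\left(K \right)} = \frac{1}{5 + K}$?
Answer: $- \frac{1231}{2156} \approx -0.57096$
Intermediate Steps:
$D = -15$ ($D = 3 \left(-5\right) = -15$)
$I{\left(9 \right)} \left(\left(\left(D - 34\right) + 41\right) + \frac{1}{154}\right) = \frac{\left(\left(-15 - 34\right) + 41\right) + \frac{1}{154}}{5 + 9} = \frac{\left(-49 + 41\right) + \frac{1}{154}}{14} = \frac{-8 + \frac{1}{154}}{14} = \frac{1}{14} \left(- \frac{1231}{154}\right) = - \frac{1231}{2156}$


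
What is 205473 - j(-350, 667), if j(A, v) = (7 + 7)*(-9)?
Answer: 205599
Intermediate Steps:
j(A, v) = -126 (j(A, v) = 14*(-9) = -126)
205473 - j(-350, 667) = 205473 - 1*(-126) = 205473 + 126 = 205599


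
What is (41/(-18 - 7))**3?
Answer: -68921/15625 ≈ -4.4109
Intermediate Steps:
(41/(-18 - 7))**3 = (41/(-25))**3 = (41*(-1/25))**3 = (-41/25)**3 = -68921/15625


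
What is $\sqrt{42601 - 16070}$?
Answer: $\sqrt{26531} \approx 162.88$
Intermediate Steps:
$\sqrt{42601 - 16070} = \sqrt{26531}$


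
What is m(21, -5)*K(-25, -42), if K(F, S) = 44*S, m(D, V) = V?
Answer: 9240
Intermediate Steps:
m(21, -5)*K(-25, -42) = -220*(-42) = -5*(-1848) = 9240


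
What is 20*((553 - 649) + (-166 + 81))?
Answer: -3620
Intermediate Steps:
20*((553 - 649) + (-166 + 81)) = 20*(-96 - 85) = 20*(-181) = -3620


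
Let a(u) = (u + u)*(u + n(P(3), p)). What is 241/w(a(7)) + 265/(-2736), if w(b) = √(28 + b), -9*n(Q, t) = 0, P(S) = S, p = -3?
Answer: -265/2736 + 241*√14/42 ≈ 21.373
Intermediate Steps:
n(Q, t) = 0 (n(Q, t) = -⅑*0 = 0)
a(u) = 2*u² (a(u) = (u + u)*(u + 0) = (2*u)*u = 2*u²)
241/w(a(7)) + 265/(-2736) = 241/(√(28 + 2*7²)) + 265/(-2736) = 241/(√(28 + 2*49)) + 265*(-1/2736) = 241/(√(28 + 98)) - 265/2736 = 241/(√126) - 265/2736 = 241/((3*√14)) - 265/2736 = 241*(√14/42) - 265/2736 = 241*√14/42 - 265/2736 = -265/2736 + 241*√14/42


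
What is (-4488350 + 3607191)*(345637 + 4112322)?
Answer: -3928170694481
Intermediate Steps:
(-4488350 + 3607191)*(345637 + 4112322) = -881159*4457959 = -3928170694481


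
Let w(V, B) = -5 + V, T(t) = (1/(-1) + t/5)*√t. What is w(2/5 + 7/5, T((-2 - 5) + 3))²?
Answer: 256/25 ≈ 10.240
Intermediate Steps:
T(t) = √t*(-1 + t/5) (T(t) = (1*(-1) + t*(⅕))*√t = (-1 + t/5)*√t = √t*(-1 + t/5))
w(2/5 + 7/5, T((-2 - 5) + 3))² = (-5 + (2/5 + 7/5))² = (-5 + (2*(⅕) + 7*(⅕)))² = (-5 + (⅖ + 7/5))² = (-5 + 9/5)² = (-16/5)² = 256/25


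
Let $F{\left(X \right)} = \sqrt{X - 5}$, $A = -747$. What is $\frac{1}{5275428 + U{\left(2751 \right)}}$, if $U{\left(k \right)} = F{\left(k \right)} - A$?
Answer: $\frac{5276175}{27838022627879} - \frac{\sqrt{2746}}{27838022627879} \approx 1.8953 \cdot 10^{-7}$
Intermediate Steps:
$F{\left(X \right)} = \sqrt{-5 + X}$
$U{\left(k \right)} = 747 + \sqrt{-5 + k}$ ($U{\left(k \right)} = \sqrt{-5 + k} - -747 = \sqrt{-5 + k} + 747 = 747 + \sqrt{-5 + k}$)
$\frac{1}{5275428 + U{\left(2751 \right)}} = \frac{1}{5275428 + \left(747 + \sqrt{-5 + 2751}\right)} = \frac{1}{5275428 + \left(747 + \sqrt{2746}\right)} = \frac{1}{5276175 + \sqrt{2746}}$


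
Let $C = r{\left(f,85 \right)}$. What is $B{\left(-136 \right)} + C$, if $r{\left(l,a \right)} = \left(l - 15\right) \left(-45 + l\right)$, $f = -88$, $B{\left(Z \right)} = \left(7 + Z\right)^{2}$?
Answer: $30340$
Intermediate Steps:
$r{\left(l,a \right)} = \left(-45 + l\right) \left(-15 + l\right)$ ($r{\left(l,a \right)} = \left(-15 + l\right) \left(-45 + l\right) = \left(-45 + l\right) \left(-15 + l\right)$)
$C = 13699$ ($C = 675 + \left(-88\right)^{2} - -5280 = 675 + 7744 + 5280 = 13699$)
$B{\left(-136 \right)} + C = \left(7 - 136\right)^{2} + 13699 = \left(-129\right)^{2} + 13699 = 16641 + 13699 = 30340$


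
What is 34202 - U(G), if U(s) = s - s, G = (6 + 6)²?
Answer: 34202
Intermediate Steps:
G = 144 (G = 12² = 144)
U(s) = 0
34202 - U(G) = 34202 - 1*0 = 34202 + 0 = 34202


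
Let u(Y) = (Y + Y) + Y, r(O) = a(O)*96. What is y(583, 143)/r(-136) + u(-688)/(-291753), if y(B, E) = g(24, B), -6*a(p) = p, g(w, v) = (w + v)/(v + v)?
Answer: 164057815/22431526656 ≈ 0.0073137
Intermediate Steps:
g(w, v) = (v + w)/(2*v) (g(w, v) = (v + w)/((2*v)) = (v + w)*(1/(2*v)) = (v + w)/(2*v))
a(p) = -p/6
y(B, E) = (24 + B)/(2*B) (y(B, E) = (B + 24)/(2*B) = (24 + B)/(2*B))
r(O) = -16*O (r(O) = -O/6*96 = -16*O)
u(Y) = 3*Y (u(Y) = 2*Y + Y = 3*Y)
y(583, 143)/r(-136) + u(-688)/(-291753) = ((1/2)*(24 + 583)/583)/((-16*(-136))) + (3*(-688))/(-291753) = ((1/2)*(1/583)*607)/2176 - 2064*(-1/291753) = (607/1166)*(1/2176) + 688/97251 = 607/2537216 + 688/97251 = 164057815/22431526656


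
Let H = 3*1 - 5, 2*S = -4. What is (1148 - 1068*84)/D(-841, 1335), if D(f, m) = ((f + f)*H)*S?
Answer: 22141/1682 ≈ 13.163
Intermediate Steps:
S = -2 (S = (1/2)*(-4) = -2)
H = -2 (H = 3 - 5 = -2)
D(f, m) = 8*f (D(f, m) = ((f + f)*(-2))*(-2) = ((2*f)*(-2))*(-2) = -4*f*(-2) = 8*f)
(1148 - 1068*84)/D(-841, 1335) = (1148 - 1068*84)/((8*(-841))) = (1148 - 89712)/(-6728) = -88564*(-1/6728) = 22141/1682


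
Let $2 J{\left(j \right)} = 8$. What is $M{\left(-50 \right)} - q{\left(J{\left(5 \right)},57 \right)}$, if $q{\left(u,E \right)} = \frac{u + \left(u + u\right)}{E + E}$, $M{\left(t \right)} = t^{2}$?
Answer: $\frac{47498}{19} \approx 2499.9$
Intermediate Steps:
$J{\left(j \right)} = 4$ ($J{\left(j \right)} = \frac{1}{2} \cdot 8 = 4$)
$q{\left(u,E \right)} = \frac{3 u}{2 E}$ ($q{\left(u,E \right)} = \frac{u + 2 u}{2 E} = 3 u \frac{1}{2 E} = \frac{3 u}{2 E}$)
$M{\left(-50 \right)} - q{\left(J{\left(5 \right)},57 \right)} = \left(-50\right)^{2} - \frac{3}{2} \cdot 4 \cdot \frac{1}{57} = 2500 - \frac{3}{2} \cdot 4 \cdot \frac{1}{57} = 2500 - \frac{2}{19} = \frac{47498}{19}$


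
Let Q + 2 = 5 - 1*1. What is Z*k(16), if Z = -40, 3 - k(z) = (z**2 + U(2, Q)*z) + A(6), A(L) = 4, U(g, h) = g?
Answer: 11560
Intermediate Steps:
Q = 2 (Q = -2 + (5 - 1*1) = -2 + (5 - 1) = -2 + 4 = 2)
k(z) = -1 - z**2 - 2*z (k(z) = 3 - ((z**2 + 2*z) + 4) = 3 - (4 + z**2 + 2*z) = 3 + (-4 - z**2 - 2*z) = -1 - z**2 - 2*z)
Z*k(16) = -40*(-1 - 1*16**2 - 2*16) = -40*(-1 - 1*256 - 32) = -40*(-1 - 256 - 32) = -40*(-289) = 11560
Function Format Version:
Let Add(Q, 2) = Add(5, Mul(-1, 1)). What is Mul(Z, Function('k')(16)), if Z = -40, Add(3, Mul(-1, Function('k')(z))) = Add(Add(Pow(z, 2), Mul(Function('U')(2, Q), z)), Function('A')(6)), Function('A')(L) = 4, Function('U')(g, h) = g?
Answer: 11560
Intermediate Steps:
Q = 2 (Q = Add(-2, Add(5, Mul(-1, 1))) = Add(-2, Add(5, -1)) = Add(-2, 4) = 2)
Function('k')(z) = Add(-1, Mul(-1, Pow(z, 2)), Mul(-2, z)) (Function('k')(z) = Add(3, Mul(-1, Add(Add(Pow(z, 2), Mul(2, z)), 4))) = Add(3, Mul(-1, Add(4, Pow(z, 2), Mul(2, z)))) = Add(3, Add(-4, Mul(-1, Pow(z, 2)), Mul(-2, z))) = Add(-1, Mul(-1, Pow(z, 2)), Mul(-2, z)))
Mul(Z, Function('k')(16)) = Mul(-40, Add(-1, Mul(-1, Pow(16, 2)), Mul(-2, 16))) = Mul(-40, Add(-1, Mul(-1, 256), -32)) = Mul(-40, Add(-1, -256, -32)) = Mul(-40, -289) = 11560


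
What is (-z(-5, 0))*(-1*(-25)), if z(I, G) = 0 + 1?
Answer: -25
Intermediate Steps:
z(I, G) = 1
(-z(-5, 0))*(-1*(-25)) = (-1*1)*(-1*(-25)) = -1*25 = -25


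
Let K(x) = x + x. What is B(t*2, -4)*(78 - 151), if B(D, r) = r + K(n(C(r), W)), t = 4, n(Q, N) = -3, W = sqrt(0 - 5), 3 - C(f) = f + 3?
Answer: 730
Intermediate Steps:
C(f) = -f (C(f) = 3 - (f + 3) = 3 - (3 + f) = 3 + (-3 - f) = -f)
W = I*sqrt(5) (W = sqrt(-5) = I*sqrt(5) ≈ 2.2361*I)
K(x) = 2*x
B(D, r) = -6 + r (B(D, r) = r + 2*(-3) = r - 6 = -6 + r)
B(t*2, -4)*(78 - 151) = (-6 - 4)*(78 - 151) = -10*(-73) = 730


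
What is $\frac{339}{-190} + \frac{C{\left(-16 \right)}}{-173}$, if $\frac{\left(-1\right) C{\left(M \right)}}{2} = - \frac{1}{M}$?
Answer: $- \frac{234493}{131480} \approx -1.7835$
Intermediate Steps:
$C{\left(M \right)} = \frac{2}{M}$ ($C{\left(M \right)} = - 2 \left(- \frac{1}{M}\right) = \frac{2}{M}$)
$\frac{339}{-190} + \frac{C{\left(-16 \right)}}{-173} = \frac{339}{-190} + \frac{2 \frac{1}{-16}}{-173} = 339 \left(- \frac{1}{190}\right) + 2 \left(- \frac{1}{16}\right) \left(- \frac{1}{173}\right) = - \frac{339}{190} - - \frac{1}{1384} = - \frac{339}{190} + \frac{1}{1384} = - \frac{234493}{131480}$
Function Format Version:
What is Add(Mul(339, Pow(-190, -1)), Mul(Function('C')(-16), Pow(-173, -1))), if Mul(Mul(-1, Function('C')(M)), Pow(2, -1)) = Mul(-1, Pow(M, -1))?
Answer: Rational(-234493, 131480) ≈ -1.7835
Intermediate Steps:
Function('C')(M) = Mul(2, Pow(M, -1)) (Function('C')(M) = Mul(-2, Mul(-1, Pow(M, -1))) = Mul(2, Pow(M, -1)))
Add(Mul(339, Pow(-190, -1)), Mul(Function('C')(-16), Pow(-173, -1))) = Add(Mul(339, Pow(-190, -1)), Mul(Mul(2, Pow(-16, -1)), Pow(-173, -1))) = Add(Mul(339, Rational(-1, 190)), Mul(Mul(2, Rational(-1, 16)), Rational(-1, 173))) = Add(Rational(-339, 190), Mul(Rational(-1, 8), Rational(-1, 173))) = Add(Rational(-339, 190), Rational(1, 1384)) = Rational(-234493, 131480)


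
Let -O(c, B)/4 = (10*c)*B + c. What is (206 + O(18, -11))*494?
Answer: 3978676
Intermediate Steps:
O(c, B) = -4*c - 40*B*c (O(c, B) = -4*((10*c)*B + c) = -4*(10*B*c + c) = -4*(c + 10*B*c) = -4*c - 40*B*c)
(206 + O(18, -11))*494 = (206 - 4*18*(1 + 10*(-11)))*494 = (206 - 4*18*(1 - 110))*494 = (206 - 4*18*(-109))*494 = (206 + 7848)*494 = 8054*494 = 3978676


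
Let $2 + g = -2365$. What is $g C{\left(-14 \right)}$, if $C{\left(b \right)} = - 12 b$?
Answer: $-397656$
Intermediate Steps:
$g = -2367$ ($g = -2 - 2365 = -2367$)
$g C{\left(-14 \right)} = - 2367 \left(\left(-12\right) \left(-14\right)\right) = \left(-2367\right) 168 = -397656$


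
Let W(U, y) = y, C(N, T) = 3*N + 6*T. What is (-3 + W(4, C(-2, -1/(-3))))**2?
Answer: 49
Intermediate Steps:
(-3 + W(4, C(-2, -1/(-3))))**2 = (-3 + (3*(-2) + 6*(-1/(-3))))**2 = (-3 + (-6 + 6*(-1*(-1/3))))**2 = (-3 + (-6 + 6*(1/3)))**2 = (-3 + (-6 + 2))**2 = (-3 - 4)**2 = (-7)**2 = 49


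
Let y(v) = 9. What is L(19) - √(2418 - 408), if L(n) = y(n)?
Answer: 9 - √2010 ≈ -35.833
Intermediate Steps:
L(n) = 9
L(19) - √(2418 - 408) = 9 - √(2418 - 408) = 9 - √2010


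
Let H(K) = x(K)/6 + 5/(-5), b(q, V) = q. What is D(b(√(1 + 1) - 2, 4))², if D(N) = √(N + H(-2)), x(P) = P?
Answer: -10/3 + √2 ≈ -1.9191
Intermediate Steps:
H(K) = -1 + K/6 (H(K) = K/6 + 5/(-5) = K*(⅙) + 5*(-⅕) = K/6 - 1 = -1 + K/6)
D(N) = √(-4/3 + N) (D(N) = √(N + (-1 + (⅙)*(-2))) = √(N + (-1 - ⅓)) = √(N - 4/3) = √(-4/3 + N))
D(b(√(1 + 1) - 2, 4))² = (√(-12 + 9*(√(1 + 1) - 2))/3)² = (√(-12 + 9*(√2 - 2))/3)² = (√(-12 + 9*(-2 + √2))/3)² = (√(-12 + (-18 + 9*√2))/3)² = (√(-30 + 9*√2)/3)² = -10/3 + √2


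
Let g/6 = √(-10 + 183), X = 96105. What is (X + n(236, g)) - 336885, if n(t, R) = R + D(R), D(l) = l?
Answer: -240780 + 12*√173 ≈ -2.4062e+5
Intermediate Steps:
g = 6*√173 (g = 6*√(-10 + 183) = 6*√173 ≈ 78.918)
n(t, R) = 2*R (n(t, R) = R + R = 2*R)
(X + n(236, g)) - 336885 = (96105 + 2*(6*√173)) - 336885 = (96105 + 12*√173) - 336885 = -240780 + 12*√173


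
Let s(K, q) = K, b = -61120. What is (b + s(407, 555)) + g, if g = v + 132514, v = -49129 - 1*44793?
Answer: -22121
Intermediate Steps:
v = -93922 (v = -49129 - 44793 = -93922)
g = 38592 (g = -93922 + 132514 = 38592)
(b + s(407, 555)) + g = (-61120 + 407) + 38592 = -60713 + 38592 = -22121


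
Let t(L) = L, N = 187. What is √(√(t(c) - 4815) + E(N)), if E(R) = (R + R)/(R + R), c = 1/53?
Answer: √(2809 + 53*I*√13525282)/53 ≈ 5.9328 + 5.848*I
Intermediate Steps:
c = 1/53 ≈ 0.018868
E(R) = 1 (E(R) = (2*R)/((2*R)) = (2*R)*(1/(2*R)) = 1)
√(√(t(c) - 4815) + E(N)) = √(√(1/53 - 4815) + 1) = √(√(-255194/53) + 1) = √(I*√13525282/53 + 1) = √(1 + I*√13525282/53)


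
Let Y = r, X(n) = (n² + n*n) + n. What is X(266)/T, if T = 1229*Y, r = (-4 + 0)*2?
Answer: -70889/4916 ≈ -14.420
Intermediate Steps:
X(n) = n + 2*n² (X(n) = (n² + n²) + n = 2*n² + n = n + 2*n²)
r = -8 (r = -4*2 = -8)
Y = -8
T = -9832 (T = 1229*(-8) = -9832)
X(266)/T = (266*(1 + 2*266))/(-9832) = (266*(1 + 532))*(-1/9832) = (266*533)*(-1/9832) = 141778*(-1/9832) = -70889/4916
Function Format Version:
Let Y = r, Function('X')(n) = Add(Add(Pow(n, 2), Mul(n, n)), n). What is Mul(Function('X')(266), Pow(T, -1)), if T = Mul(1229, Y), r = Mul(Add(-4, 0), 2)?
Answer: Rational(-70889, 4916) ≈ -14.420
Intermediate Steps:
Function('X')(n) = Add(n, Mul(2, Pow(n, 2))) (Function('X')(n) = Add(Add(Pow(n, 2), Pow(n, 2)), n) = Add(Mul(2, Pow(n, 2)), n) = Add(n, Mul(2, Pow(n, 2))))
r = -8 (r = Mul(-4, 2) = -8)
Y = -8
T = -9832 (T = Mul(1229, -8) = -9832)
Mul(Function('X')(266), Pow(T, -1)) = Mul(Mul(266, Add(1, Mul(2, 266))), Pow(-9832, -1)) = Mul(Mul(266, Add(1, 532)), Rational(-1, 9832)) = Mul(Mul(266, 533), Rational(-1, 9832)) = Mul(141778, Rational(-1, 9832)) = Rational(-70889, 4916)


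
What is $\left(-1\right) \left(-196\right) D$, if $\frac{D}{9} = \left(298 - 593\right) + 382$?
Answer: $153468$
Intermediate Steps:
$D = 783$ ($D = 9 \left(\left(298 - 593\right) + 382\right) = 9 \left(-295 + 382\right) = 9 \cdot 87 = 783$)
$\left(-1\right) \left(-196\right) D = \left(-1\right) \left(-196\right) 783 = 196 \cdot 783 = 153468$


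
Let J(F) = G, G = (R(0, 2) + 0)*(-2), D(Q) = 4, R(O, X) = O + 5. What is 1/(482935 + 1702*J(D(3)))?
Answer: 1/465915 ≈ 2.1463e-6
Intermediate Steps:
R(O, X) = 5 + O
G = -10 (G = ((5 + 0) + 0)*(-2) = (5 + 0)*(-2) = 5*(-2) = -10)
J(F) = -10
1/(482935 + 1702*J(D(3))) = 1/(482935 + 1702*(-10)) = 1/(482935 - 17020) = 1/465915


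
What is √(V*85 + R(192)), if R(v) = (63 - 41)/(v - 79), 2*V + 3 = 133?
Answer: √70551211/113 ≈ 74.332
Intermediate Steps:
V = 65 (V = -3/2 + (½)*133 = -3/2 + 133/2 = 65)
R(v) = 22/(-79 + v)
√(V*85 + R(192)) = √(65*85 + 22/(-79 + 192)) = √(5525 + 22/113) = √(624347/113) = √70551211/113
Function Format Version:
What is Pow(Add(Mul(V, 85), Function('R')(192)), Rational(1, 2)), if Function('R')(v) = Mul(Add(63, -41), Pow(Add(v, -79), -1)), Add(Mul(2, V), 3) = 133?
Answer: Mul(Rational(1, 113), Pow(70551211, Rational(1, 2))) ≈ 74.332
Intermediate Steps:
V = 65 (V = Add(Rational(-3, 2), Mul(Rational(1, 2), 133)) = Add(Rational(-3, 2), Rational(133, 2)) = 65)
Function('R')(v) = Mul(22, Pow(Add(-79, v), -1))
Pow(Add(Mul(V, 85), Function('R')(192)), Rational(1, 2)) = Pow(Add(Mul(65, 85), Mul(22, Pow(Add(-79, 192), -1))), Rational(1, 2)) = Pow(Add(5525, Mul(22, Pow(113, -1))), Rational(1, 2)) = Pow(Add(5525, Mul(22, Rational(1, 113))), Rational(1, 2)) = Pow(Add(5525, Rational(22, 113)), Rational(1, 2)) = Pow(Rational(624347, 113), Rational(1, 2)) = Mul(Rational(1, 113), Pow(70551211, Rational(1, 2)))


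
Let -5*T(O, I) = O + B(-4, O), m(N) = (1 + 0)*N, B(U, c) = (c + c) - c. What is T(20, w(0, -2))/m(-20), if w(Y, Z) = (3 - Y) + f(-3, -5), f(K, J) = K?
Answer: 2/5 ≈ 0.40000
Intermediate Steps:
B(U, c) = c (B(U, c) = 2*c - c = c)
w(Y, Z) = -Y (w(Y, Z) = (3 - Y) - 3 = -Y)
m(N) = N (m(N) = 1*N = N)
T(O, I) = -2*O/5 (T(O, I) = -(O + O)/5 = -2*O/5)
T(20, w(0, -2))/m(-20) = -2/5*20/(-20) = -8*(-1/20) = 2/5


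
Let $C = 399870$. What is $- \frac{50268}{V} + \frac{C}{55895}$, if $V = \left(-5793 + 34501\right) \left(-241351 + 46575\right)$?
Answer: $\frac{111796383055341}{15627206288008} \approx 7.154$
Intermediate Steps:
$V = -5591629408$ ($V = 28708 \left(-194776\right) = -5591629408$)
$- \frac{50268}{V} + \frac{C}{55895} = - \frac{50268}{-5591629408} + \frac{399870}{55895} = \left(-50268\right) \left(- \frac{1}{5591629408}\right) + 399870 \cdot \frac{1}{55895} = \frac{12567}{1397907352} + \frac{79974}{11179} = \frac{111796383055341}{15627206288008}$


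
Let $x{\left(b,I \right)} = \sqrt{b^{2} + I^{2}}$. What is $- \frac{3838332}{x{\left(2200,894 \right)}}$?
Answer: $- \frac{1919166 \sqrt{1409809}}{1409809} \approx -1616.3$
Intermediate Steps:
$x{\left(b,I \right)} = \sqrt{I^{2} + b^{2}}$
$- \frac{3838332}{x{\left(2200,894 \right)}} = - \frac{3838332}{\sqrt{894^{2} + 2200^{2}}} = - \frac{3838332}{\sqrt{799236 + 4840000}} = - \frac{3838332}{\sqrt{5639236}} = - \frac{3838332}{2 \sqrt{1409809}} = - 3838332 \frac{\sqrt{1409809}}{2819618} = - \frac{1919166 \sqrt{1409809}}{1409809}$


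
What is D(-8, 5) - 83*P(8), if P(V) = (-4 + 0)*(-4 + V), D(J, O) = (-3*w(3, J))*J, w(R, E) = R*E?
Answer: 752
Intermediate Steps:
w(R, E) = E*R
D(J, O) = -9*J**2 (D(J, O) = (-3*J*3)*J = (-9*J)*J = -9*J**2)
P(V) = 16 - 4*V (P(V) = -4*(-4 + V) = 16 - 4*V)
D(-8, 5) - 83*P(8) = -9*(-8)**2 - 83*(16 - 4*8) = -9*64 - 83*(16 - 32) = -576 - 83*(-16) = -576 + 1328 = 752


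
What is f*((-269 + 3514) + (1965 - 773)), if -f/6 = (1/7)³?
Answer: -26622/343 ≈ -77.615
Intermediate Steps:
f = -6/343 (f = -6*(1/7)³ = -6*(⅐)³ = -6*1/343 = -6/343 ≈ -0.017493)
f*((-269 + 3514) + (1965 - 773)) = -6*((-269 + 3514) + (1965 - 773))/343 = -6*(3245 + 1192)/343 = -6/343*4437 = -26622/343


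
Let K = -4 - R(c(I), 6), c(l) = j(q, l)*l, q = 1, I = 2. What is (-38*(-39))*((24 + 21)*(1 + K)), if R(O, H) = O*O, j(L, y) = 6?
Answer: -9803430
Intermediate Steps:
c(l) = 6*l
R(O, H) = O²
K = -148 (K = -4 - (6*2)² = -4 - 1*12² = -4 - 1*144 = -4 - 144 = -148)
(-38*(-39))*((24 + 21)*(1 + K)) = (-38*(-39))*((24 + 21)*(1 - 148)) = 1482*(45*(-147)) = 1482*(-6615) = -9803430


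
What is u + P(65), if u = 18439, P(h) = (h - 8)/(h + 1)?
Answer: 405677/22 ≈ 18440.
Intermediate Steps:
P(h) = (-8 + h)/(1 + h)
u + P(65) = 18439 + (-8 + 65)/(1 + 65) = 18439 + 57/66 = 18439 + (1/66)*57 = 18439 + 19/22 = 405677/22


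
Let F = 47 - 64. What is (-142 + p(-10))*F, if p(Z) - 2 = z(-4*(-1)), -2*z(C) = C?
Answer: 2414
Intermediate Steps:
z(C) = -C/2
p(Z) = 0 (p(Z) = 2 - (-2)*(-1) = 2 - ½*4 = 2 - 2 = 0)
F = -17
(-142 + p(-10))*F = (-142 + 0)*(-17) = -142*(-17) = 2414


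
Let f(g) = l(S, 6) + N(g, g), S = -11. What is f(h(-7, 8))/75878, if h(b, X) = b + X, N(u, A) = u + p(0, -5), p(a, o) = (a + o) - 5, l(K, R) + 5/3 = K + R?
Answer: -47/227634 ≈ -0.00020647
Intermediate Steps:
l(K, R) = -5/3 + K + R (l(K, R) = -5/3 + (K + R) = -5/3 + K + R)
p(a, o) = -5 + a + o
N(u, A) = -10 + u (N(u, A) = u + (-5 + 0 - 5) = u - 10 = -10 + u)
h(b, X) = X + b
f(g) = -50/3 + g (f(g) = (-5/3 - 11 + 6) + (-10 + g) = -20/3 + (-10 + g) = -50/3 + g)
f(h(-7, 8))/75878 = (-50/3 + (8 - 7))/75878 = (-50/3 + 1)*(1/75878) = -47/3*1/75878 = -47/227634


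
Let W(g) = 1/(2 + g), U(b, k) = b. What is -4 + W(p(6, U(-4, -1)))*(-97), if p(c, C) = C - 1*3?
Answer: 77/5 ≈ 15.400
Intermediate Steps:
p(c, C) = -3 + C (p(c, C) = C - 3 = -3 + C)
-4 + W(p(6, U(-4, -1)))*(-97) = -4 - 97/(2 + (-3 - 4)) = -4 - 97/(2 - 7) = -4 - 97/(-5) = -4 - ⅕*(-97) = -4 + 97/5 = 77/5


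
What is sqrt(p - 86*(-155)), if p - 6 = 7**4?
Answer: sqrt(15737) ≈ 125.45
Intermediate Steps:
p = 2407 (p = 6 + 7**4 = 6 + 2401 = 2407)
sqrt(p - 86*(-155)) = sqrt(2407 - 86*(-155)) = sqrt(2407 + 13330) = sqrt(15737)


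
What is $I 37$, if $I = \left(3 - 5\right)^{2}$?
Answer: $148$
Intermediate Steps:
$I = 4$ ($I = \left(-2\right)^{2} = 4$)
$I 37 = 4 \cdot 37 = 148$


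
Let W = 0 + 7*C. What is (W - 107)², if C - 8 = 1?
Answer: 1936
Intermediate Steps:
C = 9 (C = 8 + 1 = 9)
W = 63 (W = 0 + 7*9 = 0 + 63 = 63)
(W - 107)² = (63 - 107)² = (-44)² = 1936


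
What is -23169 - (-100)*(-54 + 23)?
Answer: -26269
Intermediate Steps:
-23169 - (-100)*(-54 + 23) = -23169 - (-100)*(-31) = -23169 - 1*3100 = -23169 - 3100 = -26269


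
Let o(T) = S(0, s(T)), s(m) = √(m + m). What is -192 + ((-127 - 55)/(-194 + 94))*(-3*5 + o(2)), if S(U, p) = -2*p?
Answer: -11329/50 ≈ -226.58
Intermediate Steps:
s(m) = √2*√m (s(m) = √(2*m) = √2*√m)
o(T) = -2*√2*√T
-192 + ((-127 - 55)/(-194 + 94))*(-3*5 + o(2)) = -192 + ((-127 - 55)/(-194 + 94))*(-3*5 - 2*√2*√2) = -192 + (-182/(-100))*(-15 - 4) = -192 - 182*(-1/100)*(-19) = -192 + (91/50)*(-19) = -192 - 1729/50 = -11329/50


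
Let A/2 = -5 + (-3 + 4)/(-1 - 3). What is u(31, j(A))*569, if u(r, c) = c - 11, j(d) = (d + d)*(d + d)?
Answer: 244670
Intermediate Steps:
A = -21/2 (A = 2*(-5 + (-3 + 4)/(-1 - 3)) = 2*(-5 + 1/(-4)) = 2*(-5 + 1*(-1/4)) = 2*(-5 - 1/4) = 2*(-21/4) = -21/2 ≈ -10.500)
j(d) = 4*d**2 (j(d) = (2*d)*(2*d) = 4*d**2)
u(r, c) = -11 + c
u(31, j(A))*569 = (-11 + 4*(-21/2)**2)*569 = (-11 + 4*(441/4))*569 = (-11 + 441)*569 = 430*569 = 244670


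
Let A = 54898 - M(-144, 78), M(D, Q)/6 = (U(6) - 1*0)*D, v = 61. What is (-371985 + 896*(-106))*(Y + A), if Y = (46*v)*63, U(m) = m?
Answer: -110604382460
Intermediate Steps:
M(D, Q) = 36*D (M(D, Q) = 6*((6 - 1*0)*D) = 6*((6 + 0)*D) = 6*(6*D) = 36*D)
Y = 176778 (Y = (46*61)*63 = 2806*63 = 176778)
A = 60082 (A = 54898 - 36*(-144) = 54898 - 1*(-5184) = 54898 + 5184 = 60082)
(-371985 + 896*(-106))*(Y + A) = (-371985 + 896*(-106))*(176778 + 60082) = (-371985 - 94976)*236860 = -466961*236860 = -110604382460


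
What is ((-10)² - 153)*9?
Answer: -477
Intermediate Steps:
((-10)² - 153)*9 = (100 - 153)*9 = -53*9 = -477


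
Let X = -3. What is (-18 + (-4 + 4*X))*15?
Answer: -510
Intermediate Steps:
(-18 + (-4 + 4*X))*15 = (-18 + (-4 + 4*(-3)))*15 = (-18 + (-4 - 12))*15 = (-18 - 16)*15 = -34*15 = -510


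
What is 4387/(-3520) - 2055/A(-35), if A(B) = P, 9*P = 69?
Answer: -21801701/80960 ≈ -269.29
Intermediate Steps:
P = 23/3 (P = (⅑)*69 = 23/3 ≈ 7.6667)
A(B) = 23/3
4387/(-3520) - 2055/A(-35) = 4387/(-3520) - 2055/23/3 = 4387*(-1/3520) - 2055*3/23 = -4387/3520 - 6165/23 = -21801701/80960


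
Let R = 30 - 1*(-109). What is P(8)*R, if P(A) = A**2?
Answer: 8896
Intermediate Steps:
R = 139 (R = 30 + 109 = 139)
P(8)*R = 8**2*139 = 64*139 = 8896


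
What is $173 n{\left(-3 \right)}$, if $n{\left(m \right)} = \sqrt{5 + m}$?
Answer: $173 \sqrt{2} \approx 244.66$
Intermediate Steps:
$173 n{\left(-3 \right)} = 173 \sqrt{5 - 3} = 173 \sqrt{2}$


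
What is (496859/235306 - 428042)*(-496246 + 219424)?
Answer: 13940804916525123/117653 ≈ 1.1849e+11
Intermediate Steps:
(496859/235306 - 428042)*(-496246 + 219424) = (496859*(1/235306) - 428042)*(-276822) = (496859/235306 - 428042)*(-276822) = -100720353993/235306*(-276822) = 13940804916525123/117653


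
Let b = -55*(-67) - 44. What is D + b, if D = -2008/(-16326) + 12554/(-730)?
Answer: 10797468604/2979495 ≈ 3623.9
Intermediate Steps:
D = -50872691/2979495 (D = -2008*(-1/16326) + 12554*(-1/730) = 1004/8163 - 6277/365 = -50872691/2979495 ≈ -17.074)
b = 3641 (b = 3685 - 44 = 3641)
D + b = -50872691/2979495 + 3641 = 10797468604/2979495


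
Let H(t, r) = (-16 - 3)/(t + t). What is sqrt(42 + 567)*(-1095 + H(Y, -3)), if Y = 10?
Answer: -21919*sqrt(609)/20 ≈ -27046.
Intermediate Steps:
H(t, r) = -19/(2*t) (H(t, r) = -19*1/(2*t) = -19/(2*t))
sqrt(42 + 567)*(-1095 + H(Y, -3)) = sqrt(42 + 567)*(-1095 - 19/2/10) = sqrt(609)*(-1095 - 19/2*1/10) = sqrt(609)*(-1095 - 19/20) = sqrt(609)*(-21919/20) = -21919*sqrt(609)/20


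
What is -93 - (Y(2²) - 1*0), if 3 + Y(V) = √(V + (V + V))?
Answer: -90 - 2*√3 ≈ -93.464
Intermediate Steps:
Y(V) = -3 + √3*√V (Y(V) = -3 + √(V + (V + V)) = -3 + √(V + 2*V) = -3 + √(3*V) = -3 + √3*√V)
-93 - (Y(2²) - 1*0) = -93 - ((-3 + √3*√(2²)) - 1*0) = -93 - ((-3 + √3*√4) + 0) = -93 - ((-3 + √3*2) + 0) = -93 - ((-3 + 2*√3) + 0) = -93 - (-3 + 2*√3) = -93 + (3 - 2*√3) = -90 - 2*√3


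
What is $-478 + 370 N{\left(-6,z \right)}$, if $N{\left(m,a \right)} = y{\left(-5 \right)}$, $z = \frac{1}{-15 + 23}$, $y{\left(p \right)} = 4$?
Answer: $1002$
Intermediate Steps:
$z = \frac{1}{8} \approx 0.125$
$N{\left(m,a \right)} = 4$
$-478 + 370 N{\left(-6,z \right)} = -478 + 370 \cdot 4 = -478 + 1480 = 1002$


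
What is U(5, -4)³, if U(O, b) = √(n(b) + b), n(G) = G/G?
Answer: -3*I*√3 ≈ -5.1962*I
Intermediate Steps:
n(G) = 1
U(O, b) = √(1 + b)
U(5, -4)³ = (√(1 - 4))³ = (√(-3))³ = (I*√3)³ = -3*I*√3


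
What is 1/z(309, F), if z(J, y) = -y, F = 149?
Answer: -1/149 ≈ -0.0067114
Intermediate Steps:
1/z(309, F) = 1/(-1*149) = 1/(-149) = -1/149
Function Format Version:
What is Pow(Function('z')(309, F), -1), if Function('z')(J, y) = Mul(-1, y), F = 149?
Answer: Rational(-1, 149) ≈ -0.0067114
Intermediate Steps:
Pow(Function('z')(309, F), -1) = Pow(Mul(-1, 149), -1) = Pow(-149, -1) = Rational(-1, 149)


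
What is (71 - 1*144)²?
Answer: 5329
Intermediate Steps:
(71 - 1*144)² = (71 - 144)² = (-73)² = 5329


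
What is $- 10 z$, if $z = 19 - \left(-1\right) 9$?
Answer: $-280$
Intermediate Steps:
$z = 28$ ($z = 19 - -9 = 19 + 9 = 28$)
$- 10 z = \left(-10\right) 28 = -280$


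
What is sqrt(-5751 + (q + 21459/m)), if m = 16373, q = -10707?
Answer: 15*I*sqrt(19607240555)/16373 ≈ 128.28*I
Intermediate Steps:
sqrt(-5751 + (q + 21459/m)) = sqrt(-5751 + (-10707 + 21459/16373)) = sqrt(-5751 - 175284252/16373) = sqrt(-269445375/16373) = 15*I*sqrt(19607240555)/16373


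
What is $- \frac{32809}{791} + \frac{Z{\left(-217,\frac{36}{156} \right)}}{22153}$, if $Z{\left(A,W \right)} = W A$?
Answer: $- \frac{1349878006}{32542757} \approx -41.48$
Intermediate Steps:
$Z{\left(A,W \right)} = A W$
$- \frac{32809}{791} + \frac{Z{\left(-217,\frac{36}{156} \right)}}{22153} = - \frac{32809}{791} + \frac{\left(-217\right) \frac{36}{156}}{22153} = \left(-32809\right) \frac{1}{791} + - 217 \cdot 36 \cdot \frac{1}{156} \cdot \frac{1}{22153} = - \frac{4687}{113} + \left(-217\right) \frac{3}{13} \cdot \frac{1}{22153} = - \frac{4687}{113} - \frac{651}{287989} = - \frac{1349878006}{32542757}$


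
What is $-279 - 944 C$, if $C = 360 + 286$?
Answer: $-610103$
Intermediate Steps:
$C = 646$
$-279 - 944 C = -279 - 609824 = -610103$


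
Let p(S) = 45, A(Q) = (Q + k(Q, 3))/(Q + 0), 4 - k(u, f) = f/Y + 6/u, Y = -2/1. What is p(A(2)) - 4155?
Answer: -4110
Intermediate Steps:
Y = -2 (Y = -2*1 = -2)
k(u, f) = 4 + f/2 - 6/u (k(u, f) = 4 - (f/(-2) + 6/u) = 4 - (f*(-1/2) + 6/u) = 4 - (-f/2 + 6/u) = 4 - (6/u - f/2) = 4 + (f/2 - 6/u) = 4 + f/2 - 6/u)
A(Q) = (11/2 + Q - 6/Q)/Q (A(Q) = (Q + (4 + (1/2)*3 - 6/Q))/(Q + 0) = (Q + (4 + 3/2 - 6/Q))/Q = (Q + (11/2 - 6/Q))/Q = (11/2 + Q - 6/Q)/Q)
p(A(2)) - 4155 = 45 - 4155 = -4110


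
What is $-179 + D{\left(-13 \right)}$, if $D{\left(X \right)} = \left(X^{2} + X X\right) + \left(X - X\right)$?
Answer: $159$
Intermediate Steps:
$D{\left(X \right)} = 2 X^{2}$ ($D{\left(X \right)} = \left(X^{2} + X^{2}\right) + 0 = 2 X^{2} + 0 = 2 X^{2}$)
$-179 + D{\left(-13 \right)} = -179 + 2 \left(-13\right)^{2} = -179 + 2 \cdot 169 = -179 + 338 = 159$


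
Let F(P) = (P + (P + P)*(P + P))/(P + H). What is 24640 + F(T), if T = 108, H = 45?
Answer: 424076/17 ≈ 24946.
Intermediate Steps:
F(P) = (P + 4*P**2)/(45 + P) (F(P) = (P + (P + P)*(P + P))/(P + 45) = (P + (2*P)*(2*P))/(45 + P) = (P + 4*P**2)/(45 + P))
24640 + F(T) = 24640 + 108*(1 + 4*108)/(45 + 108) = 24640 + 108*(1 + 432)/153 = 24640 + 108*(1/153)*433 = 24640 + 5196/17 = 424076/17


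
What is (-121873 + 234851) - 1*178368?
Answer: -65390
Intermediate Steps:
(-121873 + 234851) - 1*178368 = 112978 - 178368 = -65390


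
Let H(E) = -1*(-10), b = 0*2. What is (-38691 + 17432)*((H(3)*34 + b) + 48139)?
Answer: -1030615061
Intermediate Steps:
b = 0
H(E) = 10
(-38691 + 17432)*((H(3)*34 + b) + 48139) = (-38691 + 17432)*((10*34 + 0) + 48139) = -21259*((340 + 0) + 48139) = -21259*(340 + 48139) = -21259*48479 = -1030615061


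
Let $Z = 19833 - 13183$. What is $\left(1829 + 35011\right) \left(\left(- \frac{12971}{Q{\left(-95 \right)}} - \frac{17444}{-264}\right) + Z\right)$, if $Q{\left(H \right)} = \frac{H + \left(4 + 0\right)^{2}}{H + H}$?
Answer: $- \frac{783701746940}{869} \approx -9.0184 \cdot 10^{8}$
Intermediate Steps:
$Z = 6650$ ($Z = 19833 - 13183 = 6650$)
$Q{\left(H \right)} = \frac{16 + H}{2 H}$ ($Q{\left(H \right)} = \frac{H + 4^{2}}{2 H} = \left(H + 16\right) \frac{1}{2 H} = \left(16 + H\right) \frac{1}{2 H} = \frac{16 + H}{2 H}$)
$\left(1829 + 35011\right) \left(\left(- \frac{12971}{Q{\left(-95 \right)}} - \frac{17444}{-264}\right) + Z\right) = \left(1829 + 35011\right) \left(\left(- \frac{12971}{\frac{1}{2} \frac{1}{-95} \left(16 - 95\right)} - \frac{17444}{-264}\right) + 6650\right) = 36840 \left(\left(- \frac{12971}{\frac{1}{2} \left(- \frac{1}{95}\right) \left(-79\right)} - - \frac{4361}{66}\right) + 6650\right) = 36840 \left(\left(- \frac{12971}{\frac{79}{190}} + \frac{4361}{66}\right) + 6650\right) = 36840 \left(\left(\left(-12971\right) \frac{190}{79} + \frac{4361}{66}\right) + 6650\right) = 36840 \left(\left(- \frac{2464490}{79} + \frac{4361}{66}\right) + 6650\right) = 36840 \left(- \frac{162311821}{5214} + 6650\right) = 36840 \left(- \frac{127638721}{5214}\right) = - \frac{783701746940}{869}$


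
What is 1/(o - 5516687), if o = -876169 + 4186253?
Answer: -1/2206603 ≈ -4.5319e-7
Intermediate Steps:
o = 3310084
1/(o - 5516687) = 1/(3310084 - 5516687) = 1/(-2206603) = -1/2206603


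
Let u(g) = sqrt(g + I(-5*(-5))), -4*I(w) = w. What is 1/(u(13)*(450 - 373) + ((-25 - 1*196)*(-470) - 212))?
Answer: 414632/42979763773 - 462*sqrt(3)/42979763773 ≈ 9.6285e-6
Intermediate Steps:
I(w) = -w/4
u(g) = sqrt(-25/4 + g) (u(g) = sqrt(g - (-5)*(-5)/4) = sqrt(g - 1/4*25) = sqrt(g - 25/4) = sqrt(-25/4 + g))
1/(u(13)*(450 - 373) + ((-25 - 1*196)*(-470) - 212)) = 1/((sqrt(-25 + 4*13)/2)*(450 - 373) + ((-25 - 1*196)*(-470) - 212)) = 1/((sqrt(-25 + 52)/2)*77 + ((-25 - 196)*(-470) - 212)) = 1/((sqrt(27)/2)*77 + (-221*(-470) - 212)) = 1/(((3*sqrt(3))/2)*77 + (103870 - 212)) = 1/((3*sqrt(3)/2)*77 + 103658) = 1/(231*sqrt(3)/2 + 103658) = 1/(103658 + 231*sqrt(3)/2)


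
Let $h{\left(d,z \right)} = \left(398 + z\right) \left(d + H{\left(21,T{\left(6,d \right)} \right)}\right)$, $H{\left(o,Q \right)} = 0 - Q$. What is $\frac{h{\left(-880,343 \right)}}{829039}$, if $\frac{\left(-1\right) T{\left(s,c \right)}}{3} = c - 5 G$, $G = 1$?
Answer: $- \frac{2619435}{829039} \approx -3.1596$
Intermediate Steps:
$T{\left(s,c \right)} = 15 - 3 c$ ($T{\left(s,c \right)} = - 3 \left(c - 5\right) = - 3 \left(-5 + c\right) = 15 - 3 c$)
$H{\left(o,Q \right)} = - Q$
$h{\left(d,z \right)} = \left(-15 + 4 d\right) \left(398 + z\right)$ ($h{\left(d,z \right)} = \left(398 + z\right) \left(d - \left(15 - 3 d\right)\right) = \left(398 + z\right) \left(d + \left(-15 + 3 d\right)\right) = \left(398 + z\right) \left(-15 + 4 d\right) = \left(-15 + 4 d\right) \left(398 + z\right)$)
$\frac{h{\left(-880,343 \right)}}{829039} = \frac{-5970 - 5145 + 1592 \left(-880\right) + 4 \left(-880\right) 343}{829039} = \left(-5970 - 5145 - 1400960 - 1207360\right) \frac{1}{829039} = \left(-2619435\right) \frac{1}{829039} = - \frac{2619435}{829039}$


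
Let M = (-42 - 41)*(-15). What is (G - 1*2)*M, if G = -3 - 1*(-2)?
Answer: -3735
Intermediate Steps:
G = -1 (G = -3 + 2 = -1)
M = 1245 (M = -83*(-15) = 1245)
(G - 1*2)*M = (-1 - 1*2)*1245 = (-1 - 2)*1245 = -3*1245 = -3735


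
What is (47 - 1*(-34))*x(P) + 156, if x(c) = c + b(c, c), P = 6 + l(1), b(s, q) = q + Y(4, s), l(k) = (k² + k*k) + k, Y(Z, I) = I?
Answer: 2343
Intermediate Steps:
l(k) = k + 2*k² (l(k) = (k² + k²) + k = 2*k² + k = k + 2*k²)
b(s, q) = q + s
P = 9 (P = 6 + 1*(1 + 2*1) = 6 + 1*(1 + 2) = 6 + 1*3 = 6 + 3 = 9)
x(c) = 3*c (x(c) = c + (c + c) = c + 2*c = 3*c)
(47 - 1*(-34))*x(P) + 156 = (47 - 1*(-34))*(3*9) + 156 = (47 + 34)*27 + 156 = 81*27 + 156 = 2187 + 156 = 2343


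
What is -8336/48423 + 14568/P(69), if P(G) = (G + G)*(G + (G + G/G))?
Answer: 90920852/154808331 ≈ 0.58731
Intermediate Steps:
P(G) = 2*G*(1 + 2*G) (P(G) = (2*G)*(G + (G + 1)) = (2*G)*(G + (1 + G)) = (2*G)*(1 + 2*G) = 2*G*(1 + 2*G))
-8336/48423 + 14568/P(69) = -8336/48423 + 14568/((2*69*(1 + 2*69))) = -8336*1/48423 + 14568/((2*69*(1 + 138))) = -8336/48423 + 14568/((2*69*139)) = -8336/48423 + 14568/19182 = -8336/48423 + 14568*(1/19182) = -8336/48423 + 2428/3197 = 90920852/154808331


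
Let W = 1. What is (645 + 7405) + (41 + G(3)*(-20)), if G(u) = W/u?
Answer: 24253/3 ≈ 8084.3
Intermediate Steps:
G(u) = 1/u
(645 + 7405) + (41 + G(3)*(-20)) = (645 + 7405) + (41 - 20/3) = 8050 + (41 + (1/3)*(-20)) = 8050 + (41 - 20/3) = 8050 + 103/3 = 24253/3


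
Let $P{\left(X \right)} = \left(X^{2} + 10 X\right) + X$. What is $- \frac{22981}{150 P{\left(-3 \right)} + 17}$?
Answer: $\frac{22981}{3583} \approx 6.4139$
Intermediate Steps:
$P{\left(X \right)} = X^{2} + 11 X$
$- \frac{22981}{150 P{\left(-3 \right)} + 17} = - \frac{22981}{150 \left(- 3 \left(11 - 3\right)\right) + 17} = - \frac{22981}{150 \left(\left(-3\right) 8\right) + 17} = - \frac{22981}{150 \left(-24\right) + 17} = - \frac{22981}{-3600 + 17} = - \frac{22981}{-3583} = \left(-22981\right) \left(- \frac{1}{3583}\right) = \frac{22981}{3583}$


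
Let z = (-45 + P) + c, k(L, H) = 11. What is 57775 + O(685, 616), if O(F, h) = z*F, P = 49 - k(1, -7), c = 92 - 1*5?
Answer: 112575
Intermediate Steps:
c = 87 (c = 92 - 5 = 87)
P = 38 (P = 49 - 1*11 = 49 - 11 = 38)
z = 80 (z = (-45 + 38) + 87 = -7 + 87 = 80)
O(F, h) = 80*F
57775 + O(685, 616) = 57775 + 80*685 = 57775 + 54800 = 112575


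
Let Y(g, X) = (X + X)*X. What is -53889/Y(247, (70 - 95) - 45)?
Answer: -53889/9800 ≈ -5.4989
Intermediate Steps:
Y(g, X) = 2*X² (Y(g, X) = (2*X)*X = 2*X²)
-53889/Y(247, (70 - 95) - 45) = -53889*1/(2*((70 - 95) - 45)²) = -53889*1/(2*(-25 - 45)²) = -53889/(2*(-70)²) = -53889/(2*4900) = -53889/9800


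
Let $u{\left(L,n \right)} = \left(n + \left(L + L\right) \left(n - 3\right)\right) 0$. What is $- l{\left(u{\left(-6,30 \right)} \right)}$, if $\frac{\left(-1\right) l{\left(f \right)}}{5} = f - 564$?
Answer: $-2820$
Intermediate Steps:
$u{\left(L,n \right)} = 0$ ($u{\left(L,n \right)} = \left(n + 2 L \left(-3 + n\right)\right) 0 = 0$)
$l{\left(f \right)} = 2820 - 5 f$ ($l{\left(f \right)} = - 5 \left(f - 564\right) = - 5 \left(-564 + f\right) = 2820 - 5 f$)
$- l{\left(u{\left(-6,30 \right)} \right)} = - (2820 - 0) = - (2820 + 0) = \left(-1\right) 2820 = -2820$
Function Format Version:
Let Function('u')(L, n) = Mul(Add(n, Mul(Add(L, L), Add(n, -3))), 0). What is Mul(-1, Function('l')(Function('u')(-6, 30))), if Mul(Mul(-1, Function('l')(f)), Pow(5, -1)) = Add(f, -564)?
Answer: -2820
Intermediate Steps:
Function('u')(L, n) = 0 (Function('u')(L, n) = Mul(Add(n, Mul(Mul(2, L), Add(-3, n))), 0) = Mul(Add(n, Mul(2, L, Add(-3, n))), 0) = 0)
Function('l')(f) = Add(2820, Mul(-5, f)) (Function('l')(f) = Mul(-5, Add(f, -564)) = Mul(-5, Add(-564, f)) = Add(2820, Mul(-5, f)))
Mul(-1, Function('l')(Function('u')(-6, 30))) = Mul(-1, Add(2820, Mul(-5, 0))) = Mul(-1, Add(2820, 0)) = Mul(-1, 2820) = -2820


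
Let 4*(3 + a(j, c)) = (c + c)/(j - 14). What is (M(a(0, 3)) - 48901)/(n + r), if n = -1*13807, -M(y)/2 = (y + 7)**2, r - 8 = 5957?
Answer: 6393691/1024688 ≈ 6.2396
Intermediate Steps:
r = 5965 (r = 8 + 5957 = 5965)
a(j, c) = -3 + c/(2*(-14 + j)) (a(j, c) = -3 + ((c + c)/(j - 14))/4 = -3 + ((2*c)/(-14 + j))/4 = -3 + (2*c/(-14 + j))/4 = -3 + c/(2*(-14 + j)))
M(y) = -2*(7 + y)**2 (M(y) = -2*(y + 7)**2 = -2*(7 + y)**2)
n = -13807
(M(a(0, 3)) - 48901)/(n + r) = (-2*(7 + (84 + 3 - 6*0)/(2*(-14 + 0)))**2 - 48901)/(-13807 + 5965) = (-2*(7 + (1/2)*(84 + 3 + 0)/(-14))**2 - 48901)/(-7842) = (-2*(7 + (1/2)*(-1/14)*87)**2 - 48901)*(-1/7842) = (-2*(7 - 87/28)**2 - 48901)*(-1/7842) = (-2*(109/28)**2 - 48901)*(-1/7842) = (-2*11881/784 - 48901)*(-1/7842) = (-11881/392 - 48901)*(-1/7842) = -19181073/392*(-1/7842) = 6393691/1024688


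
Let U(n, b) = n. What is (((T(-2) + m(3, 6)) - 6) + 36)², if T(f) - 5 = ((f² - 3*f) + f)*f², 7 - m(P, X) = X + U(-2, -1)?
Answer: 4900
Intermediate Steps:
m(P, X) = 9 - X (m(P, X) = 7 - (X - 2) = 7 - (-2 + X) = 7 + (2 - X) = 9 - X)
T(f) = 5 + f²*(f² - 2*f) (T(f) = 5 + ((f² - 3*f) + f)*f² = 5 + (f² - 2*f)*f² = 5 + f²*(f² - 2*f))
(((T(-2) + m(3, 6)) - 6) + 36)² = ((((5 + (-2)⁴ - 2*(-2)³) + (9 - 1*6)) - 6) + 36)² = ((((5 + 16 - 2*(-8)) + (9 - 6)) - 6) + 36)² = ((((5 + 16 + 16) + 3) - 6) + 36)² = (((37 + 3) - 6) + 36)² = ((40 - 6) + 36)² = (34 + 36)² = 70² = 4900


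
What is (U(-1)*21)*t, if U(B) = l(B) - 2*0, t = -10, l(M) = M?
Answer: 210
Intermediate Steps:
U(B) = B (U(B) = B - 2*0 = B + 0 = B)
(U(-1)*21)*t = -1*21*(-10) = -21*(-10) = 210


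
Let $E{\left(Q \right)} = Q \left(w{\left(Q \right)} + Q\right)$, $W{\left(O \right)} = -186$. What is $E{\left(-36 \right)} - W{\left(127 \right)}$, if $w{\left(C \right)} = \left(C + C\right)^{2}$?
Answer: $-185142$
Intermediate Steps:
$w{\left(C \right)} = 4 C^{2}$ ($w{\left(C \right)} = \left(2 C\right)^{2} = 4 C^{2}$)
$E{\left(Q \right)} = Q \left(Q + 4 Q^{2}\right)$ ($E{\left(Q \right)} = Q \left(4 Q^{2} + Q\right) = Q \left(Q + 4 Q^{2}\right)$)
$E{\left(-36 \right)} - W{\left(127 \right)} = \left(-36\right)^{2} \left(1 + 4 \left(-36\right)\right) - -186 = 1296 \left(1 - 144\right) + 186 = 1296 \left(-143\right) + 186 = -185328 + 186 = -185142$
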